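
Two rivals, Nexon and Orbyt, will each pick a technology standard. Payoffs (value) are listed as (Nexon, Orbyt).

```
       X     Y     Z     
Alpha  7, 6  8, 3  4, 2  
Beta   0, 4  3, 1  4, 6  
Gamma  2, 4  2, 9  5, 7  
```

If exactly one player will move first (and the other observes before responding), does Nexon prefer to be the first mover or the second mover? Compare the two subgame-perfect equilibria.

first

If Nexon leads: Orbyt's best replies are Alpha→X, Beta→Z, Gamma→Y; Nexon's induced payoffs 7, 4, 2; outcome (Alpha, X), payoffs (7, 6).
If Orbyt leads: Nexon's best replies are X→Alpha, Y→Alpha, Z→Gamma; Orbyt's induced payoffs 6, 3, 7; outcome (Gamma, Z), payoffs (5, 7).
Nexon gets 7 moving first and 5 moving second, so Nexon prefers to move first.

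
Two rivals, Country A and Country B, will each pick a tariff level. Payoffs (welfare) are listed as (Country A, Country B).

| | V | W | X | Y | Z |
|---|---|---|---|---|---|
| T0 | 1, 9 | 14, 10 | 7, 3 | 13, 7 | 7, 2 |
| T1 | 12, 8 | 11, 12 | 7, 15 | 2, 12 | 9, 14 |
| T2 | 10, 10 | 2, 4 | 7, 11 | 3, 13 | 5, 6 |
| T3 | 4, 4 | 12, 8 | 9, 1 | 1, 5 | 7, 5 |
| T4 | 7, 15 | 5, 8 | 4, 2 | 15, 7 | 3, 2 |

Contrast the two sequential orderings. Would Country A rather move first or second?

If Country A leads: Country B's best replies are T0→W, T1→X, T2→Y, T3→W, T4→V; Country A's induced payoffs 14, 7, 3, 12, 7; outcome (T0, W), payoffs (14, 10).
If Country B leads: Country A's best replies are V→T1, W→T0, X→T3, Y→T4, Z→T1; Country B's induced payoffs 8, 10, 1, 7, 14; outcome (T1, Z), payoffs (9, 14).
Country A gets 14 moving first and 9 moving second, so Country A prefers to move first.

first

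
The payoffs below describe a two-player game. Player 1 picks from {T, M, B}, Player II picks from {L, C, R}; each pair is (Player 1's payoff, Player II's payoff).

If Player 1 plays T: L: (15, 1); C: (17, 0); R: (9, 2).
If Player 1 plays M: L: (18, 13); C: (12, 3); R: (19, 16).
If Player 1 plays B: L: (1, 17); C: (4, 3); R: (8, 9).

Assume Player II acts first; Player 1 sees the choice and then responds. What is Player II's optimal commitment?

Solve by backward induction (Player II leads).
- L → Player 1 plays M (best of 15, 18, 1); Player II gets 13.
- C → Player 1 plays T (best of 17, 12, 4); Player II gets 0.
- R → Player 1 plays M (best of 9, 19, 8); Player II gets 16.
Player II's induced payoffs are 13, 0, 16, so Player II commits to R. Subgame-perfect outcome: (M, R) with payoffs (19, 16).

R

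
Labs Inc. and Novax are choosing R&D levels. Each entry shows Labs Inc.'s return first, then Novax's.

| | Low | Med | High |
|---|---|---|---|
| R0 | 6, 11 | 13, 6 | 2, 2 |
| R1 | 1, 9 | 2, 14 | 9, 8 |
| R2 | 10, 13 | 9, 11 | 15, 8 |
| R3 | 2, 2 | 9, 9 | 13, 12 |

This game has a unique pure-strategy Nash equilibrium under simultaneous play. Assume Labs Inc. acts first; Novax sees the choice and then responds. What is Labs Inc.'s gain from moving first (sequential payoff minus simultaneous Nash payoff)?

3

Novax best-responds to each possible Labs Inc. move:
- R0 → Novax plays Low (best of 11, 6, 2); Labs Inc. gets 6.
- R1 → Novax plays Med (best of 9, 14, 8); Labs Inc. gets 2.
- R2 → Novax plays Low (best of 13, 11, 8); Labs Inc. gets 10.
- R3 → Novax plays High (best of 2, 9, 12); Labs Inc. gets 13.
Among 6, 2, 10, 13, the best is 13 at R3. Subgame-perfect outcome: (R3, High) with payoffs (13, 12).
Under simultaneous play:
Labs Inc.'s best replies: Low→R2; Med→R0; High→R2.
Novax's best replies: R0→Low; R1→Med; R2→Low; R3→High.
Only (R2, Low) has each player best-responding; Nash payoffs (10, 13).
Labs Inc.'s commitment gain: 13 − 10 = 3.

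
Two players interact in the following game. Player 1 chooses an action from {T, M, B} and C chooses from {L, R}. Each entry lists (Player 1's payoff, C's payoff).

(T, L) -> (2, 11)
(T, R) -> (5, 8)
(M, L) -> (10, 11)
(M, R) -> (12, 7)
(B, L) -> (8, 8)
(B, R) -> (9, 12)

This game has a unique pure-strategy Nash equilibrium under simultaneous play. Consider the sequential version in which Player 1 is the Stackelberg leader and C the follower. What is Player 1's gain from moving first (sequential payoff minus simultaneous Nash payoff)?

0

Work backward from C's decision.
- T: C compares 11, 8 and picks L; Player 1 would get 2.
- M: C compares 11, 7 and picks L; Player 1 would get 10.
- B: C compares 8, 12 and picks R; Player 1 would get 9.
Player 1's induced payoffs are 2, 10, 9, so Player 1 commits to M. Subgame-perfect outcome: (M, L) with payoffs (10, 11).
For the simultaneous game, intersect best replies.
Player 1's best replies: L→M; R→M.
C's best replies: T→L; M→L; B→R.
Only (M, L) has each player best-responding; Nash payoffs (10, 11).
Player 1's commitment gain: 10 − 10 = 0.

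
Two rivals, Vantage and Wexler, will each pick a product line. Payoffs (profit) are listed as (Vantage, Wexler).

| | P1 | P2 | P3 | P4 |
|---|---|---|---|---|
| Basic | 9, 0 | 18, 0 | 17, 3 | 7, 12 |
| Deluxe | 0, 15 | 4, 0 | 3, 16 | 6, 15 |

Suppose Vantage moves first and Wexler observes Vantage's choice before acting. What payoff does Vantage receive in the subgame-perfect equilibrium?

Work backward from Wexler's decision.
- Basic: Wexler compares 0, 0, 3, 12 and picks P4; Vantage would get 7.
- Deluxe: Wexler compares 15, 0, 16, 15 and picks P3; Vantage would get 3.
Vantage's induced payoffs are 7, 3, so Vantage commits to Basic. Subgame-perfect outcome: (Basic, P4) with payoffs (7, 12).

7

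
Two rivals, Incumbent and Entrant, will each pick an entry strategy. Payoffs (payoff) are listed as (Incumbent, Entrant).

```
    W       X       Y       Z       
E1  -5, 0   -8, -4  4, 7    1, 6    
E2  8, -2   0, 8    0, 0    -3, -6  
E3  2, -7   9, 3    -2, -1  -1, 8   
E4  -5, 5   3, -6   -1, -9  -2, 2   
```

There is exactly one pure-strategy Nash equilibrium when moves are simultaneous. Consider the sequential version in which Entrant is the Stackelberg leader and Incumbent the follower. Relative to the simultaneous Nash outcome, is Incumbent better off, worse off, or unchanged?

Solve by backward induction (Entrant leads).
- W → Incumbent plays E2 (best of -5, 8, 2, -5); Entrant gets -2.
- X → Incumbent plays E3 (best of -8, 0, 9, 3); Entrant gets 3.
- Y → Incumbent plays E1 (best of 4, 0, -2, -1); Entrant gets 7.
- Z → Incumbent plays E1 (best of 1, -3, -1, -2); Entrant gets 6.
Among -2, 3, 7, 6, the best is 7 at Y. Subgame-perfect outcome: (E1, Y) with payoffs (4, 7).
Under simultaneous play:
Incumbent's best replies: W→E2; X→E3; Y→E1; Z→E1.
Entrant's best replies: E1→Y; E2→X; E3→Z; E4→W.
Only (E1, Y) has each player best-responding; Nash payoffs (4, 7).
Incumbent earns 4 sequentially versus 4 at the Nash outcome: unchanged.

unchanged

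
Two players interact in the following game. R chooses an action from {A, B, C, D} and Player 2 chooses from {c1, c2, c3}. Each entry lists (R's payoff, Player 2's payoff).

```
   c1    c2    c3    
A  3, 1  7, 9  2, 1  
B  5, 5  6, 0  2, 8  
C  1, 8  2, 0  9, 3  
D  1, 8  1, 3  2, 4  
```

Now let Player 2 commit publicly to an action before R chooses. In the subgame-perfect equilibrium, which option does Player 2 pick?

Backward induction with Player 2 moving first.
- c1: R compares 3, 5, 1, 1 and picks B; Player 2 would get 5.
- c2: R compares 7, 6, 2, 1 and picks A; Player 2 would get 9.
- c3: R compares 2, 2, 9, 2 and picks C; Player 2 would get 3.
Player 2's induced payoffs are 5, 9, 3, so Player 2 commits to c2. Subgame-perfect outcome: (A, c2) with payoffs (7, 9).

c2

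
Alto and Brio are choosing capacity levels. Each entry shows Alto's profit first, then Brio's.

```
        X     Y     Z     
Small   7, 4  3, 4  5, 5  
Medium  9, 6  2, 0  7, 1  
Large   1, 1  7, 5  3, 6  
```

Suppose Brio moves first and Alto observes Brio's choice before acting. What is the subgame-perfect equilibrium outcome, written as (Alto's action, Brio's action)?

Backward induction with Brio moving first.
- X: BR = Medium, leader payoff 6.
- Y: BR = Large, leader payoff 5.
- Z: BR = Medium, leader payoff 1.
Maximizing over 6, 5, 1, Brio chooses X. Subgame-perfect outcome: (Medium, X) with payoffs (9, 6).

(Medium, X)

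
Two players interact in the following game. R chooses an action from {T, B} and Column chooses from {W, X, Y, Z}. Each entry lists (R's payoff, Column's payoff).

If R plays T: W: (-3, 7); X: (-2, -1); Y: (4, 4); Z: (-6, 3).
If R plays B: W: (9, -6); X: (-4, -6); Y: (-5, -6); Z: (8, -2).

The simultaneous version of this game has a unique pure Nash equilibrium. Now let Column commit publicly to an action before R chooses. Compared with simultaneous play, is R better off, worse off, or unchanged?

Solve by backward induction (Column leads).
- W: R compares -3, 9 and picks B; Column would get -6.
- X: R compares -2, -4 and picks T; Column would get -1.
- Y: R compares 4, -5 and picks T; Column would get 4.
- Z: R compares -6, 8 and picks B; Column would get -2.
Among -6, -1, 4, -2, the best is 4 at Y. Subgame-perfect outcome: (T, Y) with payoffs (4, 4).
For the simultaneous game, intersect best replies.
R's best replies: W→B; X→T; Y→T; Z→B.
Column's best replies: T→W; B→Z.
The unique mutual best reply is (B, Z), giving (8, -2).
R earns 4 sequentially versus 8 at the Nash outcome: worse off.

worse off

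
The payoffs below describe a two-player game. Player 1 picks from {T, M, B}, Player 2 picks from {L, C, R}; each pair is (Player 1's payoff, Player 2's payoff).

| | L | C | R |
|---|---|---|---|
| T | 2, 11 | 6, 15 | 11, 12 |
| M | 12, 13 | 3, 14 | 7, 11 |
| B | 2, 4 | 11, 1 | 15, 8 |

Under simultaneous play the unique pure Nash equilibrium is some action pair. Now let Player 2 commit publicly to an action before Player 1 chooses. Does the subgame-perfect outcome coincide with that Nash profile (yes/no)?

Backward induction with Player 2 moving first.
- L: BR = M, leader payoff 13.
- C: BR = B, leader payoff 1.
- R: BR = B, leader payoff 8.
Among 13, 1, 8, the best is 13 at L. Subgame-perfect outcome: (M, L) with payoffs (12, 13).
Under simultaneous play:
Player 1's best replies: L→M; C→B; R→B.
Player 2's best replies: T→C; M→C; B→R.
The unique mutual best reply is (B, R), giving (15, 8).
Sequential outcome (M, L) differs from the Nash profile (B, R).

no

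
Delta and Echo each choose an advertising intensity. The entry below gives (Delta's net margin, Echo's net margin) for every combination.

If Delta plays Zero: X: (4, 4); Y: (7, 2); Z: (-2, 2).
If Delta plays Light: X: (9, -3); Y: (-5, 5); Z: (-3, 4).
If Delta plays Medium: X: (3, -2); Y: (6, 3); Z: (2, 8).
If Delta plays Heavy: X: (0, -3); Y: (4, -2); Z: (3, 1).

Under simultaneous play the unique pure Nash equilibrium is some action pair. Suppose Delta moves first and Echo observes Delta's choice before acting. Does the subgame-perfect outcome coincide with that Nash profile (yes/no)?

no

Echo best-responds to each possible Delta move:
- Zero: BR = X, leader payoff 4.
- Light: BR = Y, leader payoff -5.
- Medium: BR = Z, leader payoff 2.
- Heavy: BR = Z, leader payoff 3.
Maximizing over 4, -5, 2, 3, Delta chooses Zero. Subgame-perfect outcome: (Zero, X) with payoffs (4, 4).
Under simultaneous play:
Delta's best replies: X→Light; Y→Zero; Z→Heavy.
Echo's best replies: Zero→X; Light→Y; Medium→Z; Heavy→Z.
The unique mutual best reply is (Heavy, Z), giving (3, 1).
Sequential outcome (Zero, X) differs from the Nash profile (Heavy, Z).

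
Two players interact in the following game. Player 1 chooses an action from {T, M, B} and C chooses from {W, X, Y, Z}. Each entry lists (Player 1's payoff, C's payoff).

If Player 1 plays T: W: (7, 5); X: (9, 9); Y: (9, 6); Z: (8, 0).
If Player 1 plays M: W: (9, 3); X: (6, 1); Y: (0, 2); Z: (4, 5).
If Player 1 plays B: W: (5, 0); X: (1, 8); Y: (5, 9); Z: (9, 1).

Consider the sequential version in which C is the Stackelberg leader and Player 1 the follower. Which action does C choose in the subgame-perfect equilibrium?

Solve by backward induction (C leads).
- W → Player 1 plays M (best of 7, 9, 5); C gets 3.
- X → Player 1 plays T (best of 9, 6, 1); C gets 9.
- Y → Player 1 plays T (best of 9, 0, 5); C gets 6.
- Z → Player 1 plays B (best of 8, 4, 9); C gets 1.
C's induced payoffs are 3, 9, 6, 1, so C commits to X. Subgame-perfect outcome: (T, X) with payoffs (9, 9).

X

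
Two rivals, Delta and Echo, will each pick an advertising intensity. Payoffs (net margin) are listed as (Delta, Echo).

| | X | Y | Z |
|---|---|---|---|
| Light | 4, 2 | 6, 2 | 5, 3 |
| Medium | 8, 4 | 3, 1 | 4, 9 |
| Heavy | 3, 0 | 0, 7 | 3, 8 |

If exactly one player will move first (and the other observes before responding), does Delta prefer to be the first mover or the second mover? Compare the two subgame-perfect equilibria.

If Delta leads: Echo's best replies are Light→Z, Medium→Z, Heavy→Z; Delta's induced payoffs 5, 4, 3; outcome (Light, Z), payoffs (5, 3).
If Echo leads: Delta's best replies are X→Medium, Y→Light, Z→Light; Echo's induced payoffs 4, 2, 3; outcome (Medium, X), payoffs (8, 4).
Delta gets 5 moving first and 8 moving second, so Delta prefers to move second.

second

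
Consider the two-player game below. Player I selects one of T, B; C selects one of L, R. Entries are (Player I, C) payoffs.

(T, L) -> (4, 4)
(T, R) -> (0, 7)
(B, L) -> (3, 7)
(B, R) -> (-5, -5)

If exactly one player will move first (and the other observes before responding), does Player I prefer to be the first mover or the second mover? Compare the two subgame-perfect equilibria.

first

If Player I leads: C's best replies are T→R, B→L; Player I's induced payoffs 0, 3; outcome (B, L), payoffs (3, 7).
If C leads: Player I's best replies are L→T, R→T; C's induced payoffs 4, 7; outcome (T, R), payoffs (0, 7).
Player I gets 3 moving first and 0 moving second, so Player I prefers to move first.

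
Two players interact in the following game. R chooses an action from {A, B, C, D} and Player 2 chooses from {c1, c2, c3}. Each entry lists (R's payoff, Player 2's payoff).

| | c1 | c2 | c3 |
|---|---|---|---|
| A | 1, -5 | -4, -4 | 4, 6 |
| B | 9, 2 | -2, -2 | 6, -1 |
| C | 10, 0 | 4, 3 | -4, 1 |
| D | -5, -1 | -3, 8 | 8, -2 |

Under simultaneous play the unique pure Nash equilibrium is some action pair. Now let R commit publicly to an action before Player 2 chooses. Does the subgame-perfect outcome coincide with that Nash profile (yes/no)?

Work backward from Player 2's decision.
- A: Player 2 compares -5, -4, 6 and picks c3; R would get 4.
- B: Player 2 compares 2, -2, -1 and picks c1; R would get 9.
- C: Player 2 compares 0, 3, 1 and picks c2; R would get 4.
- D: Player 2 compares -1, 8, -2 and picks c2; R would get -3.
Maximizing over 4, 9, 4, -3, R chooses B. Subgame-perfect outcome: (B, c1) with payoffs (9, 2).
Now find the simultaneous Nash equilibrium.
R's best replies: c1→C; c2→C; c3→D.
Player 2's best replies: A→c3; B→c1; C→c2; D→c2.
The unique mutual best reply is (C, c2), giving (4, 3).
Sequential outcome (B, c1) differs from the Nash profile (C, c2).

no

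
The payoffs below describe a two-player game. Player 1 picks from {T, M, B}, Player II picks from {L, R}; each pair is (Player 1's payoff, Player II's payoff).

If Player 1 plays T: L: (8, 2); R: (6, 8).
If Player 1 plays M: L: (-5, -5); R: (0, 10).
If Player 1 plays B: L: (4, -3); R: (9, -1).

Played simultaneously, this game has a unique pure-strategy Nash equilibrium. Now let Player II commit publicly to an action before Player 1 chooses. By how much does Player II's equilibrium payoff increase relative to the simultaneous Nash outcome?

Backward induction with Player II moving first.
- L: BR = T, leader payoff 2.
- R: BR = B, leader payoff -1.
Player II's induced payoffs are 2, -1, so Player II commits to L. Subgame-perfect outcome: (T, L) with payoffs (8, 2).
Under simultaneous play:
Player 1's best replies: L→T; R→B.
Player II's best replies: T→R; M→R; B→R.
The unique mutual best reply is (B, R), giving (9, -1).
Player II's commitment gain: 2 − -1 = 3.

3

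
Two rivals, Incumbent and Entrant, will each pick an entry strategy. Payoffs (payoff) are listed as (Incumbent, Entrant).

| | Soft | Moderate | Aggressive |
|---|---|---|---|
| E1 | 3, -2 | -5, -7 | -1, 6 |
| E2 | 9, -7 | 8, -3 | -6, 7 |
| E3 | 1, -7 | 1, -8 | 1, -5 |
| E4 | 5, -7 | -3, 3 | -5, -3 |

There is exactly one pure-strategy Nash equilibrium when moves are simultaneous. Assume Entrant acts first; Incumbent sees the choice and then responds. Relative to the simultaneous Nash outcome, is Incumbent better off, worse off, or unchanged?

Work backward from Incumbent's decision.
- Soft: Incumbent compares 3, 9, 1, 5 and picks E2; Entrant would get -7.
- Moderate: Incumbent compares -5, 8, 1, -3 and picks E2; Entrant would get -3.
- Aggressive: Incumbent compares -1, -6, 1, -5 and picks E3; Entrant would get -5.
Maximizing over -7, -3, -5, Entrant chooses Moderate. Subgame-perfect outcome: (E2, Moderate) with payoffs (8, -3).
Under simultaneous play:
Incumbent's best replies: Soft→E2; Moderate→E2; Aggressive→E3.
Entrant's best replies: E1→Aggressive; E2→Aggressive; E3→Aggressive; E4→Moderate.
The unique mutual best reply is (E3, Aggressive), giving (1, -5).
Incumbent earns 8 sequentially versus 1 at the Nash outcome: better off.

better off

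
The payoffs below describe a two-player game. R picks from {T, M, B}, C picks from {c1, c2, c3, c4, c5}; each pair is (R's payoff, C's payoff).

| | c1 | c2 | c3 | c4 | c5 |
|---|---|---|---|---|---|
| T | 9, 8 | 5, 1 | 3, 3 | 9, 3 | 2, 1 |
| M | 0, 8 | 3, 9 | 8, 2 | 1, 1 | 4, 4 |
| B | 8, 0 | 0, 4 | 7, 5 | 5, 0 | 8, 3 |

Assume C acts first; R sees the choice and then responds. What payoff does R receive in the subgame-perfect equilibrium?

Work backward from R's decision.
- c1: R compares 9, 0, 8 and picks T; C would get 8.
- c2: R compares 5, 3, 0 and picks T; C would get 1.
- c3: R compares 3, 8, 7 and picks M; C would get 2.
- c4: R compares 9, 1, 5 and picks T; C would get 3.
- c5: R compares 2, 4, 8 and picks B; C would get 3.
Among 8, 1, 2, 3, 3, the best is 8 at c1. Subgame-perfect outcome: (T, c1) with payoffs (9, 8).

9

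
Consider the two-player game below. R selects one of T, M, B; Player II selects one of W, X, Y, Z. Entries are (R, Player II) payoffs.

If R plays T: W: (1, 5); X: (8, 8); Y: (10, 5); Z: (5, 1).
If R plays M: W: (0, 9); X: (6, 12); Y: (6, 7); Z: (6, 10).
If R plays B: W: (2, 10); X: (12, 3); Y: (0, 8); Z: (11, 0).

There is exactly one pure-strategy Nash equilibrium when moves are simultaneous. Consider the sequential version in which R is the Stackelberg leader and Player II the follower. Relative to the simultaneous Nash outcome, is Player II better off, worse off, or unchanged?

Work backward from Player II's decision.
- T → Player II plays X (best of 5, 8, 5, 1); R gets 8.
- M → Player II plays X (best of 9, 12, 7, 10); R gets 6.
- B → Player II plays W (best of 10, 3, 8, 0); R gets 2.
R's induced payoffs are 8, 6, 2, so R commits to T. Subgame-perfect outcome: (T, X) with payoffs (8, 8).
For the simultaneous game, intersect best replies.
R's best replies: W→B; X→B; Y→T; Z→B.
Player II's best replies: T→X; M→X; B→W.
The unique mutual best reply is (B, W), giving (2, 10).
Player II earns 8 sequentially versus 10 at the Nash outcome: worse off.

worse off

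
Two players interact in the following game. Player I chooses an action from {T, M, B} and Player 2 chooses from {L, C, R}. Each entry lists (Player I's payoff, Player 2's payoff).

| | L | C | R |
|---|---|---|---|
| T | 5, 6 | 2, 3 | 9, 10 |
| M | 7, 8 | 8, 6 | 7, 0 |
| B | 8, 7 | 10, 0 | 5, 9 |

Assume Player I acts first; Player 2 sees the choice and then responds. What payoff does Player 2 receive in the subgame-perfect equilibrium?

Player 2 best-responds to each possible Player I move:
- T: Player 2 compares 6, 3, 10 and picks R; Player I would get 9.
- M: Player 2 compares 8, 6, 0 and picks L; Player I would get 7.
- B: Player 2 compares 7, 0, 9 and picks R; Player I would get 5.
Maximizing over 9, 7, 5, Player I chooses T. Subgame-perfect outcome: (T, R) with payoffs (9, 10).

10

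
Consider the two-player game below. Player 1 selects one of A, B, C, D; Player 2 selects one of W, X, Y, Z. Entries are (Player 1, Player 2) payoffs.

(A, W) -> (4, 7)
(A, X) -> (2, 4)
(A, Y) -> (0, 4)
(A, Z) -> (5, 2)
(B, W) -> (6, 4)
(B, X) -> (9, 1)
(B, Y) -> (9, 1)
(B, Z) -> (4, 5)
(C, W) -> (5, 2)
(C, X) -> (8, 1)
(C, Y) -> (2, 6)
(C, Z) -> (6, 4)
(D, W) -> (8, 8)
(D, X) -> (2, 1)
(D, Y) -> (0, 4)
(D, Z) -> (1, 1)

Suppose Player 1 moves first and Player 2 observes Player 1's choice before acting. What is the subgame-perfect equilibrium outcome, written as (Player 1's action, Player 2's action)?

(D, W)

Player 2 best-responds to each possible Player 1 move:
- A: Player 2 compares 7, 4, 4, 2 and picks W; Player 1 would get 4.
- B: Player 2 compares 4, 1, 1, 5 and picks Z; Player 1 would get 4.
- C: Player 2 compares 2, 1, 6, 4 and picks Y; Player 1 would get 2.
- D: Player 2 compares 8, 1, 4, 1 and picks W; Player 1 would get 8.
Maximizing over 4, 4, 2, 8, Player 1 chooses D. Subgame-perfect outcome: (D, W) with payoffs (8, 8).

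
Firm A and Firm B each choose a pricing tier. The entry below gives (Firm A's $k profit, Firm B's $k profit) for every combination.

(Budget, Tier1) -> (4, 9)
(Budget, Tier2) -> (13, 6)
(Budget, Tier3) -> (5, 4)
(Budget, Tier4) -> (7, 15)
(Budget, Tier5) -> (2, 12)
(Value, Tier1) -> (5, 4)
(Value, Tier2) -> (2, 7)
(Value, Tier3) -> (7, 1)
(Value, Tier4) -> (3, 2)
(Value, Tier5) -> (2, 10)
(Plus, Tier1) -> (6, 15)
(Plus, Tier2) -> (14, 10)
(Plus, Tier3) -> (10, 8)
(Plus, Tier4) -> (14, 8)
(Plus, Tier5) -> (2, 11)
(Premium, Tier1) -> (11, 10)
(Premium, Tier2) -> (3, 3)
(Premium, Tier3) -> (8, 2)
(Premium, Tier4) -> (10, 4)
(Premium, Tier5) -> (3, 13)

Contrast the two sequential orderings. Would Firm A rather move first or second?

If Firm A leads: Firm B's best replies are Budget→Tier4, Value→Tier5, Plus→Tier1, Premium→Tier5; Firm A's induced payoffs 7, 2, 6, 3; outcome (Budget, Tier4), payoffs (7, 15).
If Firm B leads: Firm A's best replies are Tier1→Premium, Tier2→Plus, Tier3→Plus, Tier4→Plus, Tier5→Premium; Firm B's induced payoffs 10, 10, 8, 8, 13; outcome (Premium, Tier5), payoffs (3, 13).
Firm A gets 7 moving first and 3 moving second, so Firm A prefers to move first.

first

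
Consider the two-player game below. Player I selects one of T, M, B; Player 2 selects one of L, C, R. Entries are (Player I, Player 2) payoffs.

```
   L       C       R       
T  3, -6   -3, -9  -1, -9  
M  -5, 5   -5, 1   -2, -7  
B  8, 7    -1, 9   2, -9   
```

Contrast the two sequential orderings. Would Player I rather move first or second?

If Player I leads: Player 2's best replies are T→L, M→L, B→C; Player I's induced payoffs 3, -5, -1; outcome (T, L), payoffs (3, -6).
If Player 2 leads: Player I's best replies are L→B, C→B, R→B; Player 2's induced payoffs 7, 9, -9; outcome (B, C), payoffs (-1, 9).
Player I gets 3 moving first and -1 moving second, so Player I prefers to move first.

first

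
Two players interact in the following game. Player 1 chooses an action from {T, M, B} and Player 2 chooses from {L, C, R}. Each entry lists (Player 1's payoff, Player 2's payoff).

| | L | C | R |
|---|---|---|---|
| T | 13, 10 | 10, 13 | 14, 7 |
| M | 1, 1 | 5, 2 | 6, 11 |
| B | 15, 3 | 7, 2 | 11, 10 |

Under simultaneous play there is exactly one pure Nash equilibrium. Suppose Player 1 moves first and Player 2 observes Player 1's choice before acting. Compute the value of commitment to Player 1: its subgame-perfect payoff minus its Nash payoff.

Solve by backward induction (Player 1 leads).
- T: Player 2 compares 10, 13, 7 and picks C; Player 1 would get 10.
- M: Player 2 compares 1, 2, 11 and picks R; Player 1 would get 6.
- B: Player 2 compares 3, 2, 10 and picks R; Player 1 would get 11.
Player 1's induced payoffs are 10, 6, 11, so Player 1 commits to B. Subgame-perfect outcome: (B, R) with payoffs (11, 10).
Under simultaneous play:
Player 1's best replies: L→B; C→T; R→T.
Player 2's best replies: T→C; M→R; B→R.
Only (T, C) has each player best-responding; Nash payoffs (10, 13).
Player 1's commitment gain: 11 − 10 = 1.

1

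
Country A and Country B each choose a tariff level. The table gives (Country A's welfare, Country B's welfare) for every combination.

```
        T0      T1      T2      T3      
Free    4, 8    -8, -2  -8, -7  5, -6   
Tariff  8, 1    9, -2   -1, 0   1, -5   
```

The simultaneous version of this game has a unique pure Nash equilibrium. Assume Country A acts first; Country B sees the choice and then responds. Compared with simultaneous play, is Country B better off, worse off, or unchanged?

unchanged

Country B best-responds to each possible Country A move:
- Free: BR = T0, leader payoff 4.
- Tariff: BR = T0, leader payoff 8.
Country A's induced payoffs are 4, 8, so Country A commits to Tariff. Subgame-perfect outcome: (Tariff, T0) with payoffs (8, 1).
Under simultaneous play:
Country A's best replies: T0→Tariff; T1→Tariff; T2→Tariff; T3→Free.
Country B's best replies: Free→T0; Tariff→T0.
The unique mutual best reply is (Tariff, T0), giving (8, 1).
Country B earns 1 sequentially versus 1 at the Nash outcome: unchanged.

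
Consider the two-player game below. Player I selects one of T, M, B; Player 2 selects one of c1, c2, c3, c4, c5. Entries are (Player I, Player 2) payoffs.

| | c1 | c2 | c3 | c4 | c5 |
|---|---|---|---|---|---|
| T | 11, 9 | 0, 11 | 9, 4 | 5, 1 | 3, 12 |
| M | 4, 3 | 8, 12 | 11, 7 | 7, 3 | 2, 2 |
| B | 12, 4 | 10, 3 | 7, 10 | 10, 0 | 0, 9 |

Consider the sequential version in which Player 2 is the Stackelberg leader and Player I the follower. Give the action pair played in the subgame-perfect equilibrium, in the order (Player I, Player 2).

Solve by backward induction (Player 2 leads).
- c1 → Player I plays B (best of 11, 4, 12); Player 2 gets 4.
- c2 → Player I plays B (best of 0, 8, 10); Player 2 gets 3.
- c3 → Player I plays M (best of 9, 11, 7); Player 2 gets 7.
- c4 → Player I plays B (best of 5, 7, 10); Player 2 gets 0.
- c5 → Player I plays T (best of 3, 2, 0); Player 2 gets 12.
Player 2's induced payoffs are 4, 3, 7, 0, 12, so Player 2 commits to c5. Subgame-perfect outcome: (T, c5) with payoffs (3, 12).

(T, c5)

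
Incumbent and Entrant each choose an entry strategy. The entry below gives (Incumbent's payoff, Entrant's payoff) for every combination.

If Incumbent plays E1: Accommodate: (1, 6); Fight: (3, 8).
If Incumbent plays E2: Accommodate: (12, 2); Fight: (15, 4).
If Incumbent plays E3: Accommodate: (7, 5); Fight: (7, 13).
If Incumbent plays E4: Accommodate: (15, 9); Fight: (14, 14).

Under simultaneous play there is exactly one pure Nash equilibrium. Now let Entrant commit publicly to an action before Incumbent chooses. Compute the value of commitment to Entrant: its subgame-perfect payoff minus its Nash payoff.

5

Solve by backward induction (Entrant leads).
- Accommodate: Incumbent compares 1, 12, 7, 15 and picks E4; Entrant would get 9.
- Fight: Incumbent compares 3, 15, 7, 14 and picks E2; Entrant would get 4.
Maximizing over 9, 4, Entrant chooses Accommodate. Subgame-perfect outcome: (E4, Accommodate) with payoffs (15, 9).
Under simultaneous play:
Incumbent's best replies: Accommodate→E4; Fight→E2.
Entrant's best replies: E1→Fight; E2→Fight; E3→Fight; E4→Fight.
Only (E2, Fight) has each player best-responding; Nash payoffs (15, 4).
Entrant's commitment gain: 9 − 4 = 5.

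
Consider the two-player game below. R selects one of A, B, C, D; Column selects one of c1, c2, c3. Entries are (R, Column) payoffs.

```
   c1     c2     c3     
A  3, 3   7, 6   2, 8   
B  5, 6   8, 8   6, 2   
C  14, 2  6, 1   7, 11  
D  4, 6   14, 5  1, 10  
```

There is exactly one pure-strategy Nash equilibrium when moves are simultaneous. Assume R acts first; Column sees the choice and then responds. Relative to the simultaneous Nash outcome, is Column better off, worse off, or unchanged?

worse off

Column best-responds to each possible R move:
- A: BR = c3, leader payoff 2.
- B: BR = c2, leader payoff 8.
- C: BR = c3, leader payoff 7.
- D: BR = c3, leader payoff 1.
Maximizing over 2, 8, 7, 1, R chooses B. Subgame-perfect outcome: (B, c2) with payoffs (8, 8).
For the simultaneous game, intersect best replies.
R's best replies: c1→C; c2→D; c3→C.
Column's best replies: A→c3; B→c2; C→c3; D→c3.
The unique mutual best reply is (C, c3), giving (7, 11).
Column earns 8 sequentially versus 11 at the Nash outcome: worse off.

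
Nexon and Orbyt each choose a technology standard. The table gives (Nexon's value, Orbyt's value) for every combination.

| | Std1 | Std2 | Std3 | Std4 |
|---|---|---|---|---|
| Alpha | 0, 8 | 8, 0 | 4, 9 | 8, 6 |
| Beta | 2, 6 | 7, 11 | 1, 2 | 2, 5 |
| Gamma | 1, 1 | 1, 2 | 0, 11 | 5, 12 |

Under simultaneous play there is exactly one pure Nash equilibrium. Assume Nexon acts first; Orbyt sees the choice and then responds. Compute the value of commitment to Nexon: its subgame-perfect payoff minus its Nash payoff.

Work backward from Orbyt's decision.
- Alpha → Orbyt plays Std3 (best of 8, 0, 9, 6); Nexon gets 4.
- Beta → Orbyt plays Std2 (best of 6, 11, 2, 5); Nexon gets 7.
- Gamma → Orbyt plays Std4 (best of 1, 2, 11, 12); Nexon gets 5.
Among 4, 7, 5, the best is 7 at Beta. Subgame-perfect outcome: (Beta, Std2) with payoffs (7, 11).
Under simultaneous play:
Nexon's best replies: Std1→Beta; Std2→Alpha; Std3→Alpha; Std4→Alpha.
Orbyt's best replies: Alpha→Std3; Beta→Std2; Gamma→Std4.
The unique mutual best reply is (Alpha, Std3), giving (4, 9).
Nexon's commitment gain: 7 − 4 = 3.

3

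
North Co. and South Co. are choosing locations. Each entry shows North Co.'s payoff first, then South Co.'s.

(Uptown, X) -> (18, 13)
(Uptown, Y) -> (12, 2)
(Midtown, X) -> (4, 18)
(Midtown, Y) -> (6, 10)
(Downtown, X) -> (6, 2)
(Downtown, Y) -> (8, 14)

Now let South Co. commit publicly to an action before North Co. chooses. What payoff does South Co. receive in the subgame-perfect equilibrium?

Backward induction with South Co. moving first.
- X: North Co. compares 18, 4, 6 and picks Uptown; South Co. would get 13.
- Y: North Co. compares 12, 6, 8 and picks Uptown; South Co. would get 2.
Maximizing over 13, 2, South Co. chooses X. Subgame-perfect outcome: (Uptown, X) with payoffs (18, 13).

13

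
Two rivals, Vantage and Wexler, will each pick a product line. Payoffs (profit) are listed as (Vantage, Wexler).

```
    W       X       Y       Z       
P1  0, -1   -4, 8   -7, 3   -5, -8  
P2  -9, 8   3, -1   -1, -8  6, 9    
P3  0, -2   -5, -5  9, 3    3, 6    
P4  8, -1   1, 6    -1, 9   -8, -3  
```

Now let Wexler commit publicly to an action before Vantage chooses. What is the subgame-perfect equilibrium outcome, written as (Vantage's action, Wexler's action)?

Backward induction with Wexler moving first.
- W: Vantage compares 0, -9, 0, 8 and picks P4; Wexler would get -1.
- X: Vantage compares -4, 3, -5, 1 and picks P2; Wexler would get -1.
- Y: Vantage compares -7, -1, 9, -1 and picks P3; Wexler would get 3.
- Z: Vantage compares -5, 6, 3, -8 and picks P2; Wexler would get 9.
Wexler's induced payoffs are -1, -1, 3, 9, so Wexler commits to Z. Subgame-perfect outcome: (P2, Z) with payoffs (6, 9).

(P2, Z)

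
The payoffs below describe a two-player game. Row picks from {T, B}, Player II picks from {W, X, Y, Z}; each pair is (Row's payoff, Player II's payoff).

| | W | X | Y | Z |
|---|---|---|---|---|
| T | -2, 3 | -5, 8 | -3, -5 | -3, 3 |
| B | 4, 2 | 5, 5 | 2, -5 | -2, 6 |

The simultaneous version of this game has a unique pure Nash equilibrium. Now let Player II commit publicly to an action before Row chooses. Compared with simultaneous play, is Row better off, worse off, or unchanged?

unchanged

Backward induction with Player II moving first.
- W: Row compares -2, 4 and picks B; Player II would get 2.
- X: Row compares -5, 5 and picks B; Player II would get 5.
- Y: Row compares -3, 2 and picks B; Player II would get -5.
- Z: Row compares -3, -2 and picks B; Player II would get 6.
Among 2, 5, -5, 6, the best is 6 at Z. Subgame-perfect outcome: (B, Z) with payoffs (-2, 6).
Under simultaneous play:
Row's best replies: W→B; X→B; Y→B; Z→B.
Player II's best replies: T→X; B→Z.
The unique mutual best reply is (B, Z), giving (-2, 6).
Row earns -2 sequentially versus -2 at the Nash outcome: unchanged.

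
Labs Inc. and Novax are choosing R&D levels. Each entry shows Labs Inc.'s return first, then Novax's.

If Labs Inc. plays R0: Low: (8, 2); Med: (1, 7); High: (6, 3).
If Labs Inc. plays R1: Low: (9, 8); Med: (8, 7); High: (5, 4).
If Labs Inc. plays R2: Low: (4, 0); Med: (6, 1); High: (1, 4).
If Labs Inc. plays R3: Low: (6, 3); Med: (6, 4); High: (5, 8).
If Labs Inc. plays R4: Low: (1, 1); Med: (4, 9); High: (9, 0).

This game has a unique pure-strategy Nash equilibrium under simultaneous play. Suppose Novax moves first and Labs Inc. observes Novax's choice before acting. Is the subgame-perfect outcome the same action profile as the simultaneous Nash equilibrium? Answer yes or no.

Backward induction with Novax moving first.
- Low: Labs Inc. compares 8, 9, 4, 6, 1 and picks R1; Novax would get 8.
- Med: Labs Inc. compares 1, 8, 6, 6, 4 and picks R1; Novax would get 7.
- High: Labs Inc. compares 6, 5, 1, 5, 9 and picks R4; Novax would get 0.
Maximizing over 8, 7, 0, Novax chooses Low. Subgame-perfect outcome: (R1, Low) with payoffs (9, 8).
Under simultaneous play:
Labs Inc.'s best replies: Low→R1; Med→R1; High→R4.
Novax's best replies: R0→Med; R1→Low; R2→High; R3→High; R4→Med.
The unique mutual best reply is (R1, Low), giving (9, 8).
Sequential outcome (R1, Low) coincides with the Nash profile (R1, Low).

yes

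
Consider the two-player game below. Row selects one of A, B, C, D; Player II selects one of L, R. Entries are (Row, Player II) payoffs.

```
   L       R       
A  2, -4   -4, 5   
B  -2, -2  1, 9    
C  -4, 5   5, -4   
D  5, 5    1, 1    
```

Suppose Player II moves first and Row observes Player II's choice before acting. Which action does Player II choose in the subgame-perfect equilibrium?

Row best-responds to each possible Player II move:
- L → Row plays D (best of 2, -2, -4, 5); Player II gets 5.
- R → Row plays C (best of -4, 1, 5, 1); Player II gets -4.
Maximizing over 5, -4, Player II chooses L. Subgame-perfect outcome: (D, L) with payoffs (5, 5).

L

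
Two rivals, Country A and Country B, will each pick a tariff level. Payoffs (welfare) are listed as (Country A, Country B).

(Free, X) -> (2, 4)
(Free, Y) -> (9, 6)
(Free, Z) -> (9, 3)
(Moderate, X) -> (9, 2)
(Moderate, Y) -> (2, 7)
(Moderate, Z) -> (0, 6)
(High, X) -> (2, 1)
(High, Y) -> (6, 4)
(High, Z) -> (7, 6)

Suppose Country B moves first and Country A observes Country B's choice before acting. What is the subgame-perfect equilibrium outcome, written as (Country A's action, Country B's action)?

(Free, Y)

Country A best-responds to each possible Country B move:
- X → Country A plays Moderate (best of 2, 9, 2); Country B gets 2.
- Y → Country A plays Free (best of 9, 2, 6); Country B gets 6.
- Z → Country A plays Free (best of 9, 0, 7); Country B gets 3.
Among 2, 6, 3, the best is 6 at Y. Subgame-perfect outcome: (Free, Y) with payoffs (9, 6).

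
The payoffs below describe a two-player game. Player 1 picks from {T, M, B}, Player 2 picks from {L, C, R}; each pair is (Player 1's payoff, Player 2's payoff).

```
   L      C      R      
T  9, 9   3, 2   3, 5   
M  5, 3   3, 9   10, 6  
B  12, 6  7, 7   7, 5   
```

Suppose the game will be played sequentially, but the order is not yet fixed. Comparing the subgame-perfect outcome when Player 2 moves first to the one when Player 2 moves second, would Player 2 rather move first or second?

If Player 1 leads: Player 2's best replies are T→L, M→C, B→C; Player 1's induced payoffs 9, 3, 7; outcome (T, L), payoffs (9, 9).
If Player 2 leads: Player 1's best replies are L→B, C→B, R→M; Player 2's induced payoffs 6, 7, 6; outcome (B, C), payoffs (7, 7).
Player 2 gets 7 moving first and 9 moving second, so Player 2 prefers to move second.

second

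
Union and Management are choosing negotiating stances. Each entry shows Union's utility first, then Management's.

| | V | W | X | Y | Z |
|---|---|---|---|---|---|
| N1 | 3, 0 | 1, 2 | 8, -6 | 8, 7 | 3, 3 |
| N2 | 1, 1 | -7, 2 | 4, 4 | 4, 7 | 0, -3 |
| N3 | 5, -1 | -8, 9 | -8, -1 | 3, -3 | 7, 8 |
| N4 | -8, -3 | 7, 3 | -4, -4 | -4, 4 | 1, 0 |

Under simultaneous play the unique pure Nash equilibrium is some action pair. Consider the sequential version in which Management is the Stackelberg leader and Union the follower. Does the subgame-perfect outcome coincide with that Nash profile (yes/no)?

Solve by backward induction (Management leads).
- V: BR = N3, leader payoff -1.
- W: BR = N4, leader payoff 3.
- X: BR = N1, leader payoff -6.
- Y: BR = N1, leader payoff 7.
- Z: BR = N3, leader payoff 8.
Maximizing over -1, 3, -6, 7, 8, Management chooses Z. Subgame-perfect outcome: (N3, Z) with payoffs (7, 8).
Under simultaneous play:
Union's best replies: V→N3; W→N4; X→N1; Y→N1; Z→N3.
Management's best replies: N1→Y; N2→Y; N3→W; N4→Y.
Only (N1, Y) has each player best-responding; Nash payoffs (8, 7).
Sequential outcome (N3, Z) differs from the Nash profile (N1, Y).

no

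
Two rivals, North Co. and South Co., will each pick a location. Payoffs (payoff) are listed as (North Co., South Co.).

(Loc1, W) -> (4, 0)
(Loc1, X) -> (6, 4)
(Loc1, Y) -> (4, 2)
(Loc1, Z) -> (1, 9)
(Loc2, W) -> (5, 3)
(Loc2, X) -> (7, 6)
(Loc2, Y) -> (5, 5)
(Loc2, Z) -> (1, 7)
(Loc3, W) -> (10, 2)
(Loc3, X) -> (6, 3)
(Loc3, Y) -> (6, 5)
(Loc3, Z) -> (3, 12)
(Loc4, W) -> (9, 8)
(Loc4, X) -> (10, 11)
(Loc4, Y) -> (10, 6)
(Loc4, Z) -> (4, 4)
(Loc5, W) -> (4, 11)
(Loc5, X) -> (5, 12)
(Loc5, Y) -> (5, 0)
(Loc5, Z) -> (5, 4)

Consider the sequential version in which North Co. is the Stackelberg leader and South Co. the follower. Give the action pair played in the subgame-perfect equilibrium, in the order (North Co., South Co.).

(Loc4, X)

Backward induction with North Co. moving first.
- Loc1: South Co. compares 0, 4, 2, 9 and picks Z; North Co. would get 1.
- Loc2: South Co. compares 3, 6, 5, 7 and picks Z; North Co. would get 1.
- Loc3: South Co. compares 2, 3, 5, 12 and picks Z; North Co. would get 3.
- Loc4: South Co. compares 8, 11, 6, 4 and picks X; North Co. would get 10.
- Loc5: South Co. compares 11, 12, 0, 4 and picks X; North Co. would get 5.
Maximizing over 1, 1, 3, 10, 5, North Co. chooses Loc4. Subgame-perfect outcome: (Loc4, X) with payoffs (10, 11).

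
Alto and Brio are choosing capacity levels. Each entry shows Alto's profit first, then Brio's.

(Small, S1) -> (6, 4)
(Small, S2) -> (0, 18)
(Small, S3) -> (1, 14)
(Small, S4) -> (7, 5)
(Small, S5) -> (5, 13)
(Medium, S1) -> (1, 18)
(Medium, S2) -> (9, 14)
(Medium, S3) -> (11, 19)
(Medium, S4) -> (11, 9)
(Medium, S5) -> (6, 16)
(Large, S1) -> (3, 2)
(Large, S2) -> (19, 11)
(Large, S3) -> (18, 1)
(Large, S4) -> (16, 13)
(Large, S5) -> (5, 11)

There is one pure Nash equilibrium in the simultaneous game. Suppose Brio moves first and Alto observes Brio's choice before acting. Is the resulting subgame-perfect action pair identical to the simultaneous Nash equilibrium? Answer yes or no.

no

Work backward from Alto's decision.
- S1: Alto compares 6, 1, 3 and picks Small; Brio would get 4.
- S2: Alto compares 0, 9, 19 and picks Large; Brio would get 11.
- S3: Alto compares 1, 11, 18 and picks Large; Brio would get 1.
- S4: Alto compares 7, 11, 16 and picks Large; Brio would get 13.
- S5: Alto compares 5, 6, 5 and picks Medium; Brio would get 16.
Among 4, 11, 1, 13, 16, the best is 16 at S5. Subgame-perfect outcome: (Medium, S5) with payoffs (6, 16).
Under simultaneous play:
Alto's best replies: S1→Small; S2→Large; S3→Large; S4→Large; S5→Medium.
Brio's best replies: Small→S2; Medium→S3; Large→S4.
Only (Large, S4) has each player best-responding; Nash payoffs (16, 13).
Sequential outcome (Medium, S5) differs from the Nash profile (Large, S4).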